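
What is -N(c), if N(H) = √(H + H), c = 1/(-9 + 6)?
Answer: -I*√6/3 ≈ -0.8165*I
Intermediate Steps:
c = -⅓ (c = 1/(-3) = -⅓ ≈ -0.33333)
N(H) = √2*√H (N(H) = √(2*H) = √2*√H)
-N(c) = -√2*√(-⅓) = -√2*I*√3/3 = -I*√6/3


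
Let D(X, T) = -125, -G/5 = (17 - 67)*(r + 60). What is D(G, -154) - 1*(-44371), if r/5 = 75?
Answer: 44246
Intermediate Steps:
r = 375 (r = 5*75 = 375)
G = 108750 (G = -5*(17 - 67)*(375 + 60) = -(-250)*435 = -5*(-21750) = 108750)
D(G, -154) - 1*(-44371) = -125 - 1*(-44371) = -125 + 44371 = 44246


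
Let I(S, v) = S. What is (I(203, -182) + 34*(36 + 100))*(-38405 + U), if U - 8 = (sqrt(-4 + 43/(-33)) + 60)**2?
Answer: -1847897884/11 + 965400*I*sqrt(231)/11 ≈ -1.6799e+8 + 1.3339e+6*I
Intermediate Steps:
U = 8 + (60 + 5*I*sqrt(231)/33)**2 (U = 8 + (sqrt(-4 + 43/(-33)) + 60)**2 = 8 + (sqrt(-4 + 43*(-1/33)) + 60)**2 = 8 + (sqrt(-4 - 43/33) + 60)**2 = 8 + (sqrt(-175/33) + 60)**2 = 8 + (5*I*sqrt(231)/33 + 60)**2 = 8 + (60 + 5*I*sqrt(231)/33)**2 ≈ 3602.7 + 276.34*I)
(I(203, -182) + 34*(36 + 100))*(-38405 + U) = (203 + 34*(36 + 100))*(-38405 + (118889/33 + 200*I*sqrt(231)/11)) = (203 + 34*136)*(-1148476/33 + 200*I*sqrt(231)/11) = (203 + 4624)*(-1148476/33 + 200*I*sqrt(231)/11) = 4827*(-1148476/33 + 200*I*sqrt(231)/11) = -1847897884/11 + 965400*I*sqrt(231)/11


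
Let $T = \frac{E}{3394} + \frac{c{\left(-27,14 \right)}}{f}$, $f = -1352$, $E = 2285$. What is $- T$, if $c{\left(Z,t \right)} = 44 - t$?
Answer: $- \frac{746875}{1147172} \approx -0.65106$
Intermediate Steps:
$T = \frac{746875}{1147172}$ ($T = \frac{2285}{3394} + \frac{44 - 14}{-1352} = 2285 \cdot \frac{1}{3394} + \left(44 - 14\right) \left(- \frac{1}{1352}\right) = \frac{2285}{3394} + 30 \left(- \frac{1}{1352}\right) = \frac{2285}{3394} - \frac{15}{676} = \frac{746875}{1147172} \approx 0.65106$)
$- T = \left(-1\right) \frac{746875}{1147172} = - \frac{746875}{1147172}$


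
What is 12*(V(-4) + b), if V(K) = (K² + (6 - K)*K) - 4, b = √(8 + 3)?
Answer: -336 + 12*√11 ≈ -296.20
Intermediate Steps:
b = √11 ≈ 3.3166
V(K) = -4 + K² + K*(6 - K) (V(K) = (K² + K*(6 - K)) - 4 = -4 + K² + K*(6 - K))
12*(V(-4) + b) = 12*((-4 + 6*(-4)) + √11) = 12*((-4 - 24) + √11) = 12*(-28 + √11) = -336 + 12*√11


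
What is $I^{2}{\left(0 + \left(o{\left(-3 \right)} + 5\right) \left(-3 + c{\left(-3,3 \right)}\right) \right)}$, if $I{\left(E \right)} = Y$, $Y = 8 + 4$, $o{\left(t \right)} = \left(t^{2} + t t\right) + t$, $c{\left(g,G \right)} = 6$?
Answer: $144$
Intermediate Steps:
$o{\left(t \right)} = t + 2 t^{2}$ ($o{\left(t \right)} = \left(t^{2} + t^{2}\right) + t = 2 t^{2} + t = t + 2 t^{2}$)
$Y = 12$
$I{\left(E \right)} = 12$
$I^{2}{\left(0 + \left(o{\left(-3 \right)} + 5\right) \left(-3 + c{\left(-3,3 \right)}\right) \right)} = 12^{2} = 144$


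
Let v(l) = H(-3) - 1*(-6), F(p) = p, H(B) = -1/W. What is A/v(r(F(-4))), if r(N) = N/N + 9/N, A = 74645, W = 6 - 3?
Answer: 223935/17 ≈ 13173.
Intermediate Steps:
W = 3
H(B) = -⅓ (H(B) = -1/3 = -1*⅓ = -⅓)
r(N) = 1 + 9/N
v(l) = 17/3 (v(l) = -⅓ - 1*(-6) = -⅓ + 6 = 17/3)
A/v(r(F(-4))) = 74645/(17/3) = 74645*(3/17) = 223935/17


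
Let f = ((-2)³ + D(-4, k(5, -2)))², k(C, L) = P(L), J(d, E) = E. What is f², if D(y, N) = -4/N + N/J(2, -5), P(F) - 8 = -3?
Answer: 5764801/625 ≈ 9223.7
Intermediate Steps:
P(F) = 5 (P(F) = 8 - 3 = 5)
k(C, L) = 5
D(y, N) = -4/N - N/5 (D(y, N) = -4/N + N/(-5) = -4/N + N*(-⅕) = -4/N - N/5)
f = 2401/25 (f = ((-2)³ + (-4/5 - ⅕*5))² = (-8 + (-4*⅕ - 1))² = (-8 + (-⅘ - 1))² = (-8 - 9/5)² = (-49/5)² = 2401/25 ≈ 96.040)
f² = (2401/25)² = 5764801/625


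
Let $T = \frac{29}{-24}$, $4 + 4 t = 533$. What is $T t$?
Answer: $- \frac{15341}{96} \approx -159.8$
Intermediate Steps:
$t = \frac{529}{4}$ ($t = -1 + \frac{1}{4} \cdot 533 = -1 + \frac{533}{4} = \frac{529}{4} \approx 132.25$)
$T = - \frac{29}{24}$ ($T = 29 \left(- \frac{1}{24}\right) = - \frac{29}{24} \approx -1.2083$)
$T t = \left(- \frac{29}{24}\right) \frac{529}{4} = - \frac{15341}{96}$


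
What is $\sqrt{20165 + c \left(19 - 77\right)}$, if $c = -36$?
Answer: $17 \sqrt{77} \approx 149.17$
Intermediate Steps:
$\sqrt{20165 + c \left(19 - 77\right)} = \sqrt{20165 - 36 \left(19 - 77\right)} = \sqrt{20165 - -2088} = \sqrt{20165 + 2088} = \sqrt{22253} = 17 \sqrt{77}$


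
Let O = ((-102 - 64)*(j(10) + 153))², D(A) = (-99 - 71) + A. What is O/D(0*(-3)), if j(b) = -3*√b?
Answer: -323769222/85 + 744012*√10/5 ≈ -3.3385e+6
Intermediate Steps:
D(A) = -170 + A
O = (-25398 + 498*√10)² (O = ((-102 - 64)*(-3*√10 + 153))² = (-166*(153 - 3*√10))² = (-25398 + 498*√10)² ≈ 5.6754e+8)
O/D(0*(-3)) = (647538444 - 25296408*√10)/(-170 + 0*(-3)) = (647538444 - 25296408*√10)/(-170 + 0) = (647538444 - 25296408*√10)/(-170) = (647538444 - 25296408*√10)*(-1/170) = -323769222/85 + 744012*√10/5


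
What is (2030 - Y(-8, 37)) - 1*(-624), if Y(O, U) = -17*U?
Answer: 3283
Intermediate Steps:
(2030 - Y(-8, 37)) - 1*(-624) = (2030 - (-17)*37) - 1*(-624) = (2030 - 1*(-629)) + 624 = (2030 + 629) + 624 = 2659 + 624 = 3283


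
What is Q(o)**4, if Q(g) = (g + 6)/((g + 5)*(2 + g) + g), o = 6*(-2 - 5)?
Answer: 104976/267248675521 ≈ 3.9280e-7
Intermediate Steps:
o = -42 (o = 6*(-7) = -42)
Q(g) = (6 + g)/(g + (2 + g)*(5 + g)) (Q(g) = (6 + g)/((5 + g)*(2 + g) + g) = (6 + g)/((2 + g)*(5 + g) + g) = (6 + g)/(g + (2 + g)*(5 + g)))
Q(o)**4 = ((6 - 42)/(10 + (-42)**2 + 8*(-42)))**4 = (-36/(10 + 1764 - 336))**4 = (-36/1438)**4 = ((1/1438)*(-36))**4 = (-18/719)**4 = 104976/267248675521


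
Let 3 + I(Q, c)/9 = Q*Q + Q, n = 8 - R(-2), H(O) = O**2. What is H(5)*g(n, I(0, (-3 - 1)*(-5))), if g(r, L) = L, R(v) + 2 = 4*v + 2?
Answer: -675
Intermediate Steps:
R(v) = 4*v (R(v) = -2 + (4*v + 2) = -2 + (2 + 4*v) = 4*v)
n = 16 (n = 8 - 4*(-2) = 8 - 1*(-8) = 8 + 8 = 16)
I(Q, c) = -27 + 9*Q + 9*Q**2 (I(Q, c) = -27 + 9*(Q*Q + Q) = -27 + 9*(Q**2 + Q) = -27 + 9*(Q + Q**2) = -27 + (9*Q + 9*Q**2) = -27 + 9*Q + 9*Q**2)
H(5)*g(n, I(0, (-3 - 1)*(-5))) = 5**2*(-27 + 9*0 + 9*0**2) = 25*(-27 + 0 + 9*0) = 25*(-27 + 0 + 0) = 25*(-27) = -675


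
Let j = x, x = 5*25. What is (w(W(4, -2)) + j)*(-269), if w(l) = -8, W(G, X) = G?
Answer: -31473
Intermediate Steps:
x = 125
j = 125
(w(W(4, -2)) + j)*(-269) = (-8 + 125)*(-269) = 117*(-269) = -31473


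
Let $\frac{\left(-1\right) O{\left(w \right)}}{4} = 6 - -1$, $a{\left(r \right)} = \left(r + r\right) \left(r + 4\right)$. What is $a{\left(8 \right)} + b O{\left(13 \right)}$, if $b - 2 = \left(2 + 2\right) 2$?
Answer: $-88$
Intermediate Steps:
$a{\left(r \right)} = 2 r \left(4 + r\right)$
$O{\left(w \right)} = -28$ ($O{\left(w \right)} = - 4 \left(6 - -1\right) = - 4 \left(6 + 1\right) = \left(-4\right) 7 = -28$)
$b = 10$ ($b = 2 + \left(2 + 2\right) 2 = 2 + 4 \cdot 2 = 2 + 8 = 10$)
$a{\left(8 \right)} + b O{\left(13 \right)} = 2 \cdot 8 \left(4 + 8\right) + 10 \left(-28\right) = 2 \cdot 8 \cdot 12 - 280 = 192 - 280 = -88$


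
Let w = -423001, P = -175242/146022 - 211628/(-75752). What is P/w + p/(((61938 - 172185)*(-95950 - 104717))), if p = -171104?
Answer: -49606961290012871281/4313057884989352850351394 ≈ -1.1502e-5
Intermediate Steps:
P = 734475493/460894106 (P = -175242*1/146022 - 211628*(-1/75752) = -29207/24337 + 52907/18938 = 734475493/460894106 ≈ 1.5936)
P/w + p/(((61938 - 172185)*(-95950 - 104717))) = (734475493/460894106)/(-423001) - 171104*1/((-95950 - 104717)*(61938 - 172185)) = (734475493/460894106)*(-1/423001) - 171104/((-110247*(-200667))) = -734475493/194958667732106 - 171104/22122934749 = -49606961290012871281/4313057884989352850351394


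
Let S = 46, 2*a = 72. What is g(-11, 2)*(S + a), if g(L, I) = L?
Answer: -902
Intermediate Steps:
a = 36 (a = (½)*72 = 36)
g(-11, 2)*(S + a) = -11*(46 + 36) = -11*82 = -902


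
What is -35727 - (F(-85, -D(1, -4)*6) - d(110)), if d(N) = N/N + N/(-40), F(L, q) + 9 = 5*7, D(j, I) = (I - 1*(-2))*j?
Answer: -143019/4 ≈ -35755.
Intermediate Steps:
D(j, I) = j*(2 + I) (D(j, I) = (I + 2)*j = (2 + I)*j = j*(2 + I))
F(L, q) = 26 (F(L, q) = -9 + 5*7 = -9 + 35 = 26)
d(N) = 1 - N/40 (d(N) = 1 + N*(-1/40) = 1 - N/40)
-35727 - (F(-85, -D(1, -4)*6) - d(110)) = -35727 - (26 - (1 - 1/40*110)) = -35727 - (26 - (1 - 11/4)) = -35727 - (26 - 1*(-7/4)) = -35727 - (26 + 7/4) = -35727 - 1*111/4 = -35727 - 111/4 = -143019/4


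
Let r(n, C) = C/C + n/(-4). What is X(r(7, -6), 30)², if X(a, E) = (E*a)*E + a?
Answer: 7306209/16 ≈ 4.5664e+5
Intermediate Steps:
r(n, C) = 1 - n/4 (r(n, C) = 1 + n*(-¼) = 1 - n/4)
X(a, E) = a + a*E² (X(a, E) = a*E² + a = a + a*E²)
X(r(7, -6), 30)² = ((1 - ¼*7)*(1 + 30²))² = ((1 - 7/4)*(1 + 900))² = (-¾*901)² = (-2703/4)² = 7306209/16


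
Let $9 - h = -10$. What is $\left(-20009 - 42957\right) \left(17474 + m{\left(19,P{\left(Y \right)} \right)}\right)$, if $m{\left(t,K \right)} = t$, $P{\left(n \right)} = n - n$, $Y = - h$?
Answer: $-1101464238$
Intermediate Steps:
$h = 19$ ($h = 9 - -10 = 9 + 10 = 19$)
$Y = -19$ ($Y = \left(-1\right) 19 = -19$)
$P{\left(n \right)} = 0$
$\left(-20009 - 42957\right) \left(17474 + m{\left(19,P{\left(Y \right)} \right)}\right) = \left(-20009 - 42957\right) \left(17474 + 19\right) = \left(-62966\right) 17493 = -1101464238$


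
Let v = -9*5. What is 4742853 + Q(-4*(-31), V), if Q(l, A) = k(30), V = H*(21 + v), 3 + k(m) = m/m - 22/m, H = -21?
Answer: 71142754/15 ≈ 4.7428e+6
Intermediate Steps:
v = -45
k(m) = -2 - 22/m (k(m) = -3 + (m/m - 22/m) = -3 + (1 - 22/m) = -2 - 22/m)
V = 504 (V = -21*(21 - 45) = -21*(-24) = 504)
Q(l, A) = -41/15 (Q(l, A) = -2 - 22/30 = -2 - 22*1/30 = -2 - 11/15 = -41/15)
4742853 + Q(-4*(-31), V) = 4742853 - 41/15 = 71142754/15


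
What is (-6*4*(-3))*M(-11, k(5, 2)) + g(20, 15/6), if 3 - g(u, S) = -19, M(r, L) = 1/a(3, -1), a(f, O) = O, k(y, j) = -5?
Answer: -50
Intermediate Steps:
M(r, L) = -1 (M(r, L) = 1/(-1) = -1)
g(u, S) = 22 (g(u, S) = 3 - 1*(-19) = 3 + 19 = 22)
(-6*4*(-3))*M(-11, k(5, 2)) + g(20, 15/6) = (-6*4*(-3))*(-1) + 22 = -24*(-3)*(-1) + 22 = 72*(-1) + 22 = -72 + 22 = -50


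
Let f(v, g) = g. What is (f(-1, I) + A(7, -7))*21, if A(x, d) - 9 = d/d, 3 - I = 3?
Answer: 210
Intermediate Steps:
I = 0 (I = 3 - 1*3 = 3 - 3 = 0)
A(x, d) = 10 (A(x, d) = 9 + d/d = 9 + 1 = 10)
(f(-1, I) + A(7, -7))*21 = (0 + 10)*21 = 10*21 = 210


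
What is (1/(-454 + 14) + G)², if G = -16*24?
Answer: 28547819521/193600 ≈ 1.4746e+5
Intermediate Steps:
G = -384
(1/(-454 + 14) + G)² = (1/(-454 + 14) - 384)² = (1/(-440) - 384)² = (-1/440 - 384)² = (-168961/440)² = 28547819521/193600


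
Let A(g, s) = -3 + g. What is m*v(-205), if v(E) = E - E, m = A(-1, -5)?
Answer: 0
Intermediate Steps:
m = -4 (m = -3 - 1 = -4)
v(E) = 0
m*v(-205) = -4*0 = 0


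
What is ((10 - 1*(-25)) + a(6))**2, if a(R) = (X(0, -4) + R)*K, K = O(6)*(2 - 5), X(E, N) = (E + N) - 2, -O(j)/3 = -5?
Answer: 1225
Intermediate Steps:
O(j) = 15 (O(j) = -3*(-5) = 15)
X(E, N) = -2 + E + N
K = -45 (K = 15*(2 - 5) = 15*(-3) = -45)
a(R) = 270 - 45*R (a(R) = ((-2 + 0 - 4) + R)*(-45) = (-6 + R)*(-45) = 270 - 45*R)
((10 - 1*(-25)) + a(6))**2 = ((10 - 1*(-25)) + (270 - 45*6))**2 = ((10 + 25) + (270 - 270))**2 = (35 + 0)**2 = 35**2 = 1225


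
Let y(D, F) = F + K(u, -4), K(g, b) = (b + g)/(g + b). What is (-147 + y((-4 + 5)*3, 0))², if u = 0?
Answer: 21316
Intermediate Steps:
K(g, b) = 1 (K(g, b) = (b + g)/(b + g) = 1)
y(D, F) = 1 + F (y(D, F) = F + 1 = 1 + F)
(-147 + y((-4 + 5)*3, 0))² = (-147 + (1 + 0))² = (-147 + 1)² = (-146)² = 21316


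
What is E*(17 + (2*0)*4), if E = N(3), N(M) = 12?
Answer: 204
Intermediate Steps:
E = 12
E*(17 + (2*0)*4) = 12*(17 + (2*0)*4) = 12*(17 + 0*4) = 12*(17 + 0) = 12*17 = 204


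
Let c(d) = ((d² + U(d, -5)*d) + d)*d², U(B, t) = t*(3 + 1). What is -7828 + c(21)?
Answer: 10694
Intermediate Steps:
U(B, t) = 4*t (U(B, t) = t*4 = 4*t)
c(d) = d²*(d² - 19*d) (c(d) = ((d² + (4*(-5))*d) + d)*d² = ((d² - 20*d) + d)*d² = (d² - 19*d)*d² = d²*(d² - 19*d))
-7828 + c(21) = -7828 + 21³*(-19 + 21) = -7828 + 9261*2 = -7828 + 18522 = 10694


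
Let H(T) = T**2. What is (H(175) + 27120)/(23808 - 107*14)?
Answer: 11549/4462 ≈ 2.5883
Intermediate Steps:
(H(175) + 27120)/(23808 - 107*14) = (175**2 + 27120)/(23808 - 107*14) = (30625 + 27120)/(23808 - 1498) = 57745/22310 = 57745*(1/22310) = 11549/4462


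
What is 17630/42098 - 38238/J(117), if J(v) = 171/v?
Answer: -10463164121/399931 ≈ -26162.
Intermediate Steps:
17630/42098 - 38238/J(117) = 17630/42098 - 38238/(171/117) = 17630*(1/42098) - 38238/(171*(1/117)) = 8815/21049 - 38238/19/13 = 8815/21049 - 38238*13/19 = 8815/21049 - 497094/19 = -10463164121/399931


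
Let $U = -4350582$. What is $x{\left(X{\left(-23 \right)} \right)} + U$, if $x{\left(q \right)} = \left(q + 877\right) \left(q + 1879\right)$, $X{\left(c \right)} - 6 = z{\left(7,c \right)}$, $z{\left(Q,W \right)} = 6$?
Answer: $-2669483$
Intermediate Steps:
$X{\left(c \right)} = 12$ ($X{\left(c \right)} = 6 + 6 = 12$)
$x{\left(q \right)} = \left(877 + q\right) \left(1879 + q\right)$
$x{\left(X{\left(-23 \right)} \right)} + U = \left(1647883 + 12^{2} + 2756 \cdot 12\right) - 4350582 = \left(1647883 + 144 + 33072\right) - 4350582 = 1681099 - 4350582 = -2669483$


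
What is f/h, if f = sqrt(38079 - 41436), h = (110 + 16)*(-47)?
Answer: -I*sqrt(373)/1974 ≈ -0.0097838*I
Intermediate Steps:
h = -5922 (h = 126*(-47) = -5922)
f = 3*I*sqrt(373) (f = sqrt(-3357) = 3*I*sqrt(373) ≈ 57.94*I)
f/h = (3*I*sqrt(373))/(-5922) = (3*I*sqrt(373))*(-1/5922) = -I*sqrt(373)/1974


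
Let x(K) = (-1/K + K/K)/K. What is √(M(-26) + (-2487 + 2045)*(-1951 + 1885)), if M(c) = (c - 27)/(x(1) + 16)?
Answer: √466699/4 ≈ 170.79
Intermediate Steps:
x(K) = (1 - 1/K)/K (x(K) = (-1/K + 1)/K = (1 - 1/K)/K)
M(c) = -27/16 + c/16 (M(c) = (c - 27)/((-1 + 1)/1² + 16) = (-27 + c)/(1*0 + 16) = (-27 + c)/(0 + 16) = (-27 + c)/16 = (-27 + c)*(1/16) = -27/16 + c/16)
√(M(-26) + (-2487 + 2045)*(-1951 + 1885)) = √((-27/16 + (1/16)*(-26)) + (-2487 + 2045)*(-1951 + 1885)) = √((-27/16 - 13/8) - 442*(-66)) = √(-53/16 + 29172) = √(466699/16) = √466699/4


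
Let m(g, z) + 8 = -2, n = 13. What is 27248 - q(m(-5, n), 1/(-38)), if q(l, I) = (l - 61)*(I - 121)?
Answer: 708895/38 ≈ 18655.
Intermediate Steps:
m(g, z) = -10 (m(g, z) = -8 - 2 = -10)
q(l, I) = (-121 + I)*(-61 + l) (q(l, I) = (-61 + l)*(-121 + I) = (-121 + I)*(-61 + l))
27248 - q(m(-5, n), 1/(-38)) = 27248 - (7381 - 121*(-10) - 61/(-38) - 10/(-38)) = 27248 - (7381 + 1210 - 61*(-1/38) - 1/38*(-10)) = 27248 - (7381 + 1210 + 61/38 + 5/19) = 27248 - 1*326529/38 = 27248 - 326529/38 = 708895/38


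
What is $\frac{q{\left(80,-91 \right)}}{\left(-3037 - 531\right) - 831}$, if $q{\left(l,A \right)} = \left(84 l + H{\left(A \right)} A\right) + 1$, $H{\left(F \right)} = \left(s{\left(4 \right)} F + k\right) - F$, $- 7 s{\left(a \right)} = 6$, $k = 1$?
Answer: $\frac{8749}{4399} \approx 1.9889$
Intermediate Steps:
$s{\left(a \right)} = - \frac{6}{7}$ ($s{\left(a \right)} = \left(- \frac{1}{7}\right) 6 = - \frac{6}{7}$)
$H{\left(F \right)} = 1 - \frac{13 F}{7}$ ($H{\left(F \right)} = \left(- \frac{6 F}{7} + 1\right) - F = \left(1 - \frac{6 F}{7}\right) - F = 1 - \frac{13 F}{7}$)
$q{\left(l,A \right)} = 1 + 84 l + A \left(1 - \frac{13 A}{7}\right)$ ($q{\left(l,A \right)} = \left(84 l + \left(1 - \frac{13 A}{7}\right) A\right) + 1 = \left(84 l + A \left(1 - \frac{13 A}{7}\right)\right) + 1 = 1 + 84 l + A \left(1 - \frac{13 A}{7}\right)$)
$\frac{q{\left(80,-91 \right)}}{\left(-3037 - 531\right) - 831} = \frac{1 + 84 \cdot 80 + \frac{1}{7} \left(-91\right) \left(7 - -1183\right)}{\left(-3037 - 531\right) - 831} = \frac{1 + 6720 + \frac{1}{7} \left(-91\right) \left(7 + 1183\right)}{-3568 - 831} = \frac{1 + 6720 + \frac{1}{7} \left(-91\right) 1190}{-4399} = \left(1 + 6720 - 15470\right) \left(- \frac{1}{4399}\right) = \left(-8749\right) \left(- \frac{1}{4399}\right) = \frac{8749}{4399}$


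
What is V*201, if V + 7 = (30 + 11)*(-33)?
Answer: -273360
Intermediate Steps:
V = -1360 (V = -7 + (30 + 11)*(-33) = -7 + 41*(-33) = -7 - 1353 = -1360)
V*201 = -1360*201 = -273360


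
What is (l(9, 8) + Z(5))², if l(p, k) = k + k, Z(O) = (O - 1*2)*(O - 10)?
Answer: 1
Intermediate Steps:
Z(O) = (-10 + O)*(-2 + O) (Z(O) = (O - 2)*(-10 + O) = (-2 + O)*(-10 + O) = (-10 + O)*(-2 + O))
l(p, k) = 2*k
(l(9, 8) + Z(5))² = (2*8 + (20 + 5² - 12*5))² = (16 + (20 + 25 - 60))² = (16 - 15)² = 1² = 1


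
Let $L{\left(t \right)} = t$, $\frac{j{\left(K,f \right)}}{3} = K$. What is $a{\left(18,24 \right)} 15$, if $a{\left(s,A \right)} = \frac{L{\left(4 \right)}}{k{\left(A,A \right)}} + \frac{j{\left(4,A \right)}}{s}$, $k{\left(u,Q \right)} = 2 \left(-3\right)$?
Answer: $0$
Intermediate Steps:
$j{\left(K,f \right)} = 3 K$
$k{\left(u,Q \right)} = -6$
$a{\left(s,A \right)} = - \frac{2}{3} + \frac{12}{s}$ ($a{\left(s,A \right)} = \frac{4}{-6} + \frac{3 \cdot 4}{s} = 4 \left(- \frac{1}{6}\right) + \frac{12}{s} = - \frac{2}{3} + \frac{12}{s}$)
$a{\left(18,24 \right)} 15 = \left(- \frac{2}{3} + \frac{12}{18}\right) 15 = \left(- \frac{2}{3} + 12 \cdot \frac{1}{18}\right) 15 = \left(- \frac{2}{3} + \frac{2}{3}\right) 15 = 0 \cdot 15 = 0$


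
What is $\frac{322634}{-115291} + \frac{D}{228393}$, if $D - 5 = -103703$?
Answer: $- \frac{78643520}{24179667} \approx -3.2525$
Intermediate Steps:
$D = -103698$ ($D = 5 - 103703 = -103698$)
$\frac{322634}{-115291} + \frac{D}{228393} = \frac{322634}{-115291} - \frac{103698}{228393} = 322634 \left(- \frac{1}{115291}\right) - \frac{11522}{25377} = - \frac{322634}{115291} - \frac{11522}{25377} = - \frac{78643520}{24179667}$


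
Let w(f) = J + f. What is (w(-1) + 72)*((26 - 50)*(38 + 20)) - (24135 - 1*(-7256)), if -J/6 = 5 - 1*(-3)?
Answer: -63407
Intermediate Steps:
J = -48 (J = -6*(5 - 1*(-3)) = -6*(5 + 3) = -6*8 = -48)
w(f) = -48 + f
(w(-1) + 72)*((26 - 50)*(38 + 20)) - (24135 - 1*(-7256)) = ((-48 - 1) + 72)*((26 - 50)*(38 + 20)) - (24135 - 1*(-7256)) = (-49 + 72)*(-24*58) - (24135 + 7256) = 23*(-1392) - 1*31391 = -32016 - 31391 = -63407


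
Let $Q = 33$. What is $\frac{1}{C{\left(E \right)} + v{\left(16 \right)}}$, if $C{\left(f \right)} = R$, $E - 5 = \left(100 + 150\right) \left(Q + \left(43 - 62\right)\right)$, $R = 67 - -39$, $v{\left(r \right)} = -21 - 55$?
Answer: $\frac{1}{30} \approx 0.033333$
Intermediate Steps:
$v{\left(r \right)} = -76$ ($v{\left(r \right)} = -21 - 55 = -76$)
$R = 106$ ($R = 67 + 39 = 106$)
$E = 3505$ ($E = 5 + \left(100 + 150\right) \left(33 + \left(43 - 62\right)\right) = 5 + 250 \left(33 + \left(43 - 62\right)\right) = 5 + 250 \left(33 - 19\right) = 5 + 250 \cdot 14 = 5 + 3500 = 3505$)
$C{\left(f \right)} = 106$
$\frac{1}{C{\left(E \right)} + v{\left(16 \right)}} = \frac{1}{106 - 76} = \frac{1}{30}$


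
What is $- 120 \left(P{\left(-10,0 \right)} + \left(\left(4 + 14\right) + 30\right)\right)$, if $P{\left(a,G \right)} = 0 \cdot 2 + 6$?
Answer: $-6480$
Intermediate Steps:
$P{\left(a,G \right)} = 6$ ($P{\left(a,G \right)} = 0 + 6 = 6$)
$- 120 \left(P{\left(-10,0 \right)} + \left(\left(4 + 14\right) + 30\right)\right) = - 120 \left(6 + \left(\left(4 + 14\right) + 30\right)\right) = - 120 \left(6 + \left(18 + 30\right)\right) = - 120 \left(6 + 48\right) = \left(-120\right) 54 = -6480$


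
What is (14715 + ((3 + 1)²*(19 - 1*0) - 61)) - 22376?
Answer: -7418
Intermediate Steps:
(14715 + ((3 + 1)²*(19 - 1*0) - 61)) - 22376 = (14715 + (4²*(19 + 0) - 61)) - 22376 = (14715 + (16*19 - 61)) - 22376 = (14715 + (304 - 61)) - 22376 = (14715 + 243) - 22376 = 14958 - 22376 = -7418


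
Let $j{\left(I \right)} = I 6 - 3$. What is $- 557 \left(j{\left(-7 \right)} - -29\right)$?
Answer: $8912$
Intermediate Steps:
$j{\left(I \right)} = -3 + 6 I$ ($j{\left(I \right)} = 6 I - 3 = -3 + 6 I$)
$- 557 \left(j{\left(-7 \right)} - -29\right) = - 557 \left(\left(-3 + 6 \left(-7\right)\right) - -29\right) = - 557 \left(\left(-3 - 42\right) + 29\right) = - 557 \left(-45 + 29\right) = \left(-557\right) \left(-16\right) = 8912$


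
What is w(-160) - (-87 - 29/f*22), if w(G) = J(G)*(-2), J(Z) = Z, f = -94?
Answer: 18810/47 ≈ 400.21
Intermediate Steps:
w(G) = -2*G (w(G) = G*(-2) = -2*G)
w(-160) - (-87 - 29/f*22) = -2*(-160) - (-87 - 29/(-94)*22) = 320 - (-87 - 29*(-1/94)*22) = 320 - (-87 + (29/94)*22) = 320 - (-87 + 319/47) = 320 - 1*(-3770/47) = 320 + 3770/47 = 18810/47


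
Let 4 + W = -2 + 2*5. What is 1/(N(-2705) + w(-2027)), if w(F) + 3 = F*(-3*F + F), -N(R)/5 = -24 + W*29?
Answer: -1/8217921 ≈ -1.2169e-7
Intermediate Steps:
W = 4 (W = -4 + (-2 + 2*5) = -4 + (-2 + 10) = -4 + 8 = 4)
N(R) = -460 (N(R) = -5*(-24 + 4*29) = -5*(-24 + 116) = -5*92 = -460)
w(F) = -3 - 2*F**2 (w(F) = -3 + F*(-3*F + F) = -3 + F*(-2*F) = -3 - 2*F**2)
1/(N(-2705) + w(-2027)) = 1/(-460 + (-3 - 2*(-2027)**2)) = 1/(-460 + (-3 - 2*4108729)) = 1/(-460 + (-3 - 8217458)) = 1/(-460 - 8217461) = 1/(-8217921) = -1/8217921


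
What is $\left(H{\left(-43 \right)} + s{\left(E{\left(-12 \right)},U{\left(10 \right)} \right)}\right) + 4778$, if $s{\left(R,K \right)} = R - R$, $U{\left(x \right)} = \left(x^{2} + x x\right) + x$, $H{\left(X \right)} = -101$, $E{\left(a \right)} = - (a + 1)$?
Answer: $4677$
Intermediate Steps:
$E{\left(a \right)} = -1 - a$ ($E{\left(a \right)} = - (1 + a) = -1 - a$)
$U{\left(x \right)} = x + 2 x^{2}$ ($U{\left(x \right)} = \left(x^{2} + x^{2}\right) + x = 2 x^{2} + x = x + 2 x^{2}$)
$s{\left(R,K \right)} = 0$
$\left(H{\left(-43 \right)} + s{\left(E{\left(-12 \right)},U{\left(10 \right)} \right)}\right) + 4778 = \left(-101 + 0\right) + 4778 = -101 + 4778 = 4677$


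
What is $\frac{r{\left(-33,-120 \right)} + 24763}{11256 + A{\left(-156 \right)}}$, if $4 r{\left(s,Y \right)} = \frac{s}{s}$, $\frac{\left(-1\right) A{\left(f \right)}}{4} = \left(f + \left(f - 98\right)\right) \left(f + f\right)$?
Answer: $- \frac{99053}{2001696} \approx -0.049485$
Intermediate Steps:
$A{\left(f \right)} = - 8 f \left(-98 + 2 f\right)$ ($A{\left(f \right)} = - 4 \left(f + \left(f - 98\right)\right) \left(f + f\right) = - 4 \left(f + \left(-98 + f\right)\right) 2 f = - 4 \left(-98 + 2 f\right) 2 f = - 4 \cdot 2 f \left(-98 + 2 f\right) = - 8 f \left(-98 + 2 f\right)$)
$r{\left(s,Y \right)} = \frac{1}{4}$ ($r{\left(s,Y \right)} = \frac{s \frac{1}{s}}{4} = \frac{1}{4} \cdot 1 = \frac{1}{4}$)
$\frac{r{\left(-33,-120 \right)} + 24763}{11256 + A{\left(-156 \right)}} = \frac{\frac{1}{4} + 24763}{11256 + 16 \left(-156\right) \left(49 - -156\right)} = \frac{99053}{4 \left(11256 + 16 \left(-156\right) \left(49 + 156\right)\right)} = \frac{99053}{4 \left(11256 + 16 \left(-156\right) 205\right)} = \frac{99053}{4 \left(11256 - 511680\right)} = \frac{99053}{4 \left(-500424\right)} = \frac{99053}{4} \left(- \frac{1}{500424}\right) = - \frac{99053}{2001696}$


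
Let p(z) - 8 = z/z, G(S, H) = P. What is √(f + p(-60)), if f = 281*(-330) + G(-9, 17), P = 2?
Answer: I*√92719 ≈ 304.5*I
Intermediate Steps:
G(S, H) = 2
p(z) = 9 (p(z) = 8 + z/z = 8 + 1 = 9)
f = -92728 (f = 281*(-330) + 2 = -92730 + 2 = -92728)
√(f + p(-60)) = √(-92728 + 9) = √(-92719) = I*√92719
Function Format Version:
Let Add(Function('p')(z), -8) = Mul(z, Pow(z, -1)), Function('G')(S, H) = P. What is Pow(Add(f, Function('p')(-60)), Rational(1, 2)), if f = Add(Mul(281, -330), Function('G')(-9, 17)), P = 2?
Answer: Mul(I, Pow(92719, Rational(1, 2))) ≈ Mul(304.50, I)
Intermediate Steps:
Function('G')(S, H) = 2
Function('p')(z) = 9 (Function('p')(z) = Add(8, Mul(z, Pow(z, -1))) = Add(8, 1) = 9)
f = -92728 (f = Add(Mul(281, -330), 2) = Add(-92730, 2) = -92728)
Pow(Add(f, Function('p')(-60)), Rational(1, 2)) = Pow(Add(-92728, 9), Rational(1, 2)) = Pow(-92719, Rational(1, 2)) = Mul(I, Pow(92719, Rational(1, 2)))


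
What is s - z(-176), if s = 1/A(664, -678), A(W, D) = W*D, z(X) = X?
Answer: 79233791/450192 ≈ 176.00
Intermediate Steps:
A(W, D) = D*W
s = -1/450192 (s = 1/(-678*664) = 1/(-450192) = -1/450192 ≈ -2.2213e-6)
s - z(-176) = -1/450192 - 1*(-176) = -1/450192 + 176 = 79233791/450192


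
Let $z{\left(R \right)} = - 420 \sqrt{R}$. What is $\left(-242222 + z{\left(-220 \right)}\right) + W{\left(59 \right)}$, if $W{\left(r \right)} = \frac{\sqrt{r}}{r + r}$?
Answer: $-242222 + \frac{\sqrt{59}}{118} - 840 i \sqrt{55} \approx -2.4222 \cdot 10^{5} - 6229.6 i$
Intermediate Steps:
$W{\left(r \right)} = \frac{1}{2 \sqrt{r}}$ ($W{\left(r \right)} = \frac{\sqrt{r}}{2 r} = \frac{1}{2 r} \sqrt{r} = \frac{1}{2 \sqrt{r}}$)
$\left(-242222 + z{\left(-220 \right)}\right) + W{\left(59 \right)} = \left(-242222 - 420 \sqrt{-220}\right) + \frac{1}{2 \sqrt{59}} = \left(-242222 - 420 \cdot 2 i \sqrt{55}\right) + \frac{\frac{1}{59} \sqrt{59}}{2} = \left(-242222 - 840 i \sqrt{55}\right) + \frac{\sqrt{59}}{118} = -242222 + \frac{\sqrt{59}}{118} - 840 i \sqrt{55}$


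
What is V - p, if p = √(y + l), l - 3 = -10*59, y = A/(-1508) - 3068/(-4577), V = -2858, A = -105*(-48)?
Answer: -2858 - I*√1755718694909803/1725529 ≈ -2858.0 - 24.283*I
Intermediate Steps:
A = 5040
y = -4610384/1725529 (y = 5040/(-1508) - 3068/(-4577) = 5040*(-1/1508) - 3068*(-1/4577) = -1260/377 + 3068/4577 = -4610384/1725529 ≈ -2.6719)
l = -587 (l = 3 - 10*59 = 3 - 590 = -587)
p = I*√1755718694909803/1725529 (p = √(-4610384/1725529 - 587) = √(-1017495907/1725529) = I*√1755718694909803/1725529 ≈ 24.283*I)
V - p = -2858 - I*√1755718694909803/1725529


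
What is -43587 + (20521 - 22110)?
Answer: -45176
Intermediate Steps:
-43587 + (20521 - 22110) = -43587 - 1589 = -45176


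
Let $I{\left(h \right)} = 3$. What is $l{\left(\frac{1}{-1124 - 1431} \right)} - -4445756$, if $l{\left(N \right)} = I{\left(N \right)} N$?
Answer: $\frac{11358906577}{2555} \approx 4.4458 \cdot 10^{6}$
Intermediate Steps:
$l{\left(N \right)} = 3 N$
$l{\left(\frac{1}{-1124 - 1431} \right)} - -4445756 = \frac{3}{-1124 - 1431} - -4445756 = \frac{3}{-2555} + 4445756 = 3 \left(- \frac{1}{2555}\right) + 4445756 = - \frac{3}{2555} + 4445756 = \frac{11358906577}{2555}$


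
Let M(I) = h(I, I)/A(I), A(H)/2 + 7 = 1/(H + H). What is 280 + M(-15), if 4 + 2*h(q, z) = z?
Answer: 118445/422 ≈ 280.68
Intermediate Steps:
A(H) = -14 + 1/H (A(H) = -14 + 2/(H + H) = -14 + 2/((2*H)) = -14 + 2*(1/(2*H)) = -14 + 1/H)
h(q, z) = -2 + z/2
M(I) = (-2 + I/2)/(-14 + 1/I)
280 + M(-15) = 280 + (½)*(-15)*(4 - 1*(-15))/(-1 + 14*(-15)) = 280 + (½)*(-15)*(4 + 15)/(-1 - 210) = 280 + (½)*(-15)*19/(-211) = 280 + (½)*(-15)*(-1/211)*19 = 280 + 285/422 = 118445/422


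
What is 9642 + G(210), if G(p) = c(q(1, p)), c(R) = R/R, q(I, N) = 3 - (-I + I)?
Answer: 9643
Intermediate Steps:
q(I, N) = 3 (q(I, N) = 3 - 1*0 = 3 + 0 = 3)
c(R) = 1
G(p) = 1
9642 + G(210) = 9642 + 1 = 9643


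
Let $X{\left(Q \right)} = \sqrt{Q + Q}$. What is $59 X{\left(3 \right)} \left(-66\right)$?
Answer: $- 3894 \sqrt{6} \approx -9538.3$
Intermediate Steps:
$X{\left(Q \right)} = \sqrt{2} \sqrt{Q}$ ($X{\left(Q \right)} = \sqrt{2 Q} = \sqrt{2} \sqrt{Q}$)
$59 X{\left(3 \right)} \left(-66\right) = 59 \sqrt{2} \sqrt{3} \left(-66\right) = 59 \sqrt{6} \left(-66\right) = - 3894 \sqrt{6}$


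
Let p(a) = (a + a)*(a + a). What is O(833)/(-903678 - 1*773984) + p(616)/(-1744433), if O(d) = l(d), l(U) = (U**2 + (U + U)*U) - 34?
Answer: -363392055681/172151115038 ≈ -2.1109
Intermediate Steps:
l(U) = -34 + 3*U**2 (l(U) = (U**2 + (2*U)*U) - 34 = (U**2 + 2*U**2) - 34 = 3*U**2 - 34 = -34 + 3*U**2)
O(d) = -34 + 3*d**2
p(a) = 4*a**2 (p(a) = (2*a)*(2*a) = 4*a**2)
O(833)/(-903678 - 1*773984) + p(616)/(-1744433) = (-34 + 3*833**2)/(-903678 - 1*773984) + (4*616**2)/(-1744433) = (-34 + 3*693889)/(-903678 - 773984) + (4*379456)*(-1/1744433) = (-34 + 2081667)/(-1677662) + 1517824*(-1/1744433) = 2081633*(-1/1677662) - 1517824/1744433 = -122449/98686 - 1517824/1744433 = -363392055681/172151115038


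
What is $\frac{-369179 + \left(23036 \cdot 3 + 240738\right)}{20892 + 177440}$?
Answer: $- \frac{59333}{198332} \approx -0.29916$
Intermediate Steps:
$\frac{-369179 + \left(23036 \cdot 3 + 240738\right)}{20892 + 177440} = \frac{-369179 + \left(69108 + 240738\right)}{198332} = \left(-369179 + 309846\right) \frac{1}{198332} = \left(-59333\right) \frac{1}{198332} = - \frac{59333}{198332}$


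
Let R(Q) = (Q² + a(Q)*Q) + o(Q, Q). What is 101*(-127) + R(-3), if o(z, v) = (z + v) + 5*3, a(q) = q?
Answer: -12800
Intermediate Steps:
o(z, v) = 15 + v + z (o(z, v) = (v + z) + 15 = 15 + v + z)
R(Q) = 15 + 2*Q + 2*Q² (R(Q) = (Q² + Q*Q) + (15 + Q + Q) = (Q² + Q²) + (15 + 2*Q) = 2*Q² + (15 + 2*Q) = 15 + 2*Q + 2*Q²)
101*(-127) + R(-3) = 101*(-127) + (15 + 2*(-3) + 2*(-3)²) = -12827 + (15 - 6 + 2*9) = -12827 + (15 - 6 + 18) = -12827 + 27 = -12800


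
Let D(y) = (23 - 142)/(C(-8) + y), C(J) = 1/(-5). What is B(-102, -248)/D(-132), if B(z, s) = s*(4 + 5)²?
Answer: -13278168/595 ≈ -22316.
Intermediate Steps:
C(J) = -⅕
B(z, s) = 81*s (B(z, s) = s*9² = s*81 = 81*s)
D(y) = -119/(-⅕ + y) (D(y) = (23 - 142)/(-⅕ + y) = -119/(-⅕ + y))
B(-102, -248)/D(-132) = (81*(-248))/((-595/(-1 + 5*(-132)))) = -20088/((-595/(-1 - 660))) = -20088/((-595/(-661))) = -20088/((-595*(-1/661))) = -20088/595/661 = -20088*661/595 = -13278168/595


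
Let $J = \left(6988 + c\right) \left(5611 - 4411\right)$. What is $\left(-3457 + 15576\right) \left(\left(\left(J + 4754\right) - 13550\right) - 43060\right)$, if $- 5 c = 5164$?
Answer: $85976839696$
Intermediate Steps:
$c = - \frac{5164}{5}$ ($c = \left(- \frac{1}{5}\right) 5164 = - \frac{5164}{5} \approx -1032.8$)
$J = 7146240$ ($J = \left(6988 - \frac{5164}{5}\right) \left(5611 - 4411\right) = \frac{29776}{5} \cdot 1200 = 7146240$)
$\left(-3457 + 15576\right) \left(\left(\left(J + 4754\right) - 13550\right) - 43060\right) = \left(-3457 + 15576\right) \left(\left(\left(7146240 + 4754\right) - 13550\right) - 43060\right) = 12119 \left(\left(7150994 - 13550\right) - 43060\right) = 12119 \left(7137444 - 43060\right) = 12119 \cdot 7094384 = 85976839696$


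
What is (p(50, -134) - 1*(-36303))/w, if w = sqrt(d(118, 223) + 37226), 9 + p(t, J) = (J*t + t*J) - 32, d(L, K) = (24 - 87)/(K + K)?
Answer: 3266*sqrt(7404818918)/2371819 ≈ 118.49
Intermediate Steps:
d(L, K) = -63/(2*K) (d(L, K) = -63*1/(2*K) = -63/(2*K))
p(t, J) = -41 + 2*J*t (p(t, J) = -9 + ((J*t + t*J) - 32) = -9 + ((J*t + J*t) - 32) = -9 + (2*J*t - 32) = -9 + (-32 + 2*J*t) = -41 + 2*J*t)
w = sqrt(7404818918)/446 (w = sqrt(-63/2/223 + 37226) = sqrt(-63/2*1/223 + 37226) = sqrt(-63/446 + 37226) = sqrt(16602733/446) = sqrt(7404818918)/446 ≈ 192.94)
(p(50, -134) - 1*(-36303))/w = ((-41 + 2*(-134)*50) - 1*(-36303))/((sqrt(7404818918)/446)) = ((-41 - 13400) + 36303)*(sqrt(7404818918)/16602733) = (-13441 + 36303)*(sqrt(7404818918)/16602733) = 22862*(sqrt(7404818918)/16602733) = 3266*sqrt(7404818918)/2371819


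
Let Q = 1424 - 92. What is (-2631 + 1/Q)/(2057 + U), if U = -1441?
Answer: -3504491/820512 ≈ -4.2711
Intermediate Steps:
Q = 1332
(-2631 + 1/Q)/(2057 + U) = (-2631 + 1/1332)/(2057 - 1441) = (-2631 + 1/1332)/616 = -3504491/1332*1/616 = -3504491/820512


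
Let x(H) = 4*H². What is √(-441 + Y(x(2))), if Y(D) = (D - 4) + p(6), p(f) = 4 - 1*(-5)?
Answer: 2*I*√105 ≈ 20.494*I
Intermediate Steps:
p(f) = 9 (p(f) = 4 + 5 = 9)
Y(D) = 5 + D (Y(D) = (D - 4) + 9 = (-4 + D) + 9 = 5 + D)
√(-441 + Y(x(2))) = √(-441 + (5 + 4*2²)) = √(-441 + (5 + 4*4)) = √(-441 + (5 + 16)) = √(-441 + 21) = √(-420) = 2*I*√105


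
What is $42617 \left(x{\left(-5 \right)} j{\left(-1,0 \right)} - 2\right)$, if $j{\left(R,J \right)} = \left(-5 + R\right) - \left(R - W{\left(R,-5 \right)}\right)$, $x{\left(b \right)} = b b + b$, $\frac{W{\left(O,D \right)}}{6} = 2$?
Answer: $5881146$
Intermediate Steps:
$W{\left(O,D \right)} = 12$ ($W{\left(O,D \right)} = 6 \cdot 2 = 12$)
$x{\left(b \right)} = b + b^{2}$ ($x{\left(b \right)} = b^{2} + b = b + b^{2}$)
$j{\left(R,J \right)} = 7$ ($j{\left(R,J \right)} = \left(-5 + R\right) - \left(-12 + R\right) = 7$)
$42617 \left(x{\left(-5 \right)} j{\left(-1,0 \right)} - 2\right) = 42617 \left(- 5 \left(1 - 5\right) 7 - 2\right) = 42617 \left(\left(-5\right) \left(-4\right) 7 - 2\right) = 42617 \left(20 \cdot 7 - 2\right) = 42617 \left(140 - 2\right) = 42617 \cdot 138 = 5881146$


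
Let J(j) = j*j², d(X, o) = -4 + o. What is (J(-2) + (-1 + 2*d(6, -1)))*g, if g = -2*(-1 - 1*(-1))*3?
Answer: 0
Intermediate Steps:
J(j) = j³
g = 0 (g = -2*(-1 + 1)*3 = -2*0*3 = 0*3 = 0)
(J(-2) + (-1 + 2*d(6, -1)))*g = ((-2)³ + (-1 + 2*(-4 - 1)))*0 = (-8 + (-1 + 2*(-5)))*0 = (-8 + (-1 - 10))*0 = (-8 - 11)*0 = -19*0 = 0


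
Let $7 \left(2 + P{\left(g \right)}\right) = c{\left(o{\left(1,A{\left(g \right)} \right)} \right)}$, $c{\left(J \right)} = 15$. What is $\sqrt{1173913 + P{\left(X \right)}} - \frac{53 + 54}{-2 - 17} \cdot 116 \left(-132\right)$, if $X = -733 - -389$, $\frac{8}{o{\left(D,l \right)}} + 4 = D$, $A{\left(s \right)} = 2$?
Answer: $- \frac{1638384}{19} + \frac{4 \sqrt{3595109}}{7} \approx -85147.0$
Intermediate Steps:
$o{\left(D,l \right)} = \frac{8}{-4 + D}$
$X = -344$ ($X = -733 + 389 = -344$)
$P{\left(g \right)} = \frac{1}{7}$ ($P{\left(g \right)} = -2 + \frac{1}{7} \cdot 15 = -2 + \frac{15}{7} = \frac{1}{7}$)
$\sqrt{1173913 + P{\left(X \right)}} - \frac{53 + 54}{-2 - 17} \cdot 116 \left(-132\right) = \sqrt{1173913 + \frac{1}{7}} - \frac{53 + 54}{-2 - 17} \cdot 116 \left(-132\right) = \sqrt{\frac{8217392}{7}} - \frac{107}{-19} \cdot 116 \left(-132\right) = \frac{4 \sqrt{3595109}}{7} - 107 \left(- \frac{1}{19}\right) 116 \left(-132\right) = \frac{4 \sqrt{3595109}}{7} - \left(- \frac{107}{19}\right) 116 \left(-132\right) = \frac{4 \sqrt{3595109}}{7} - \left(- \frac{12412}{19}\right) \left(-132\right) = \frac{4 \sqrt{3595109}}{7} - \frac{1638384}{19} = - \frac{1638384}{19} + \frac{4 \sqrt{3595109}}{7}$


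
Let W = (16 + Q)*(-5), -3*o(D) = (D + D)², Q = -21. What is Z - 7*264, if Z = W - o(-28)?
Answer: -2333/3 ≈ -777.67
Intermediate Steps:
o(D) = -4*D²/3 (o(D) = -(D + D)²/3 = -4*D²/3)
W = 25 (W = (16 - 21)*(-5) = -5*(-5) = 25)
Z = 3211/3 (Z = 25 - (-4)*(-28)²/3 = 25 - (-4)*784/3 = 25 - 1*(-3136/3) = 25 + 3136/3 = 3211/3 ≈ 1070.3)
Z - 7*264 = 3211/3 - 7*264 = 3211/3 - 1*1848 = 3211/3 - 1848 = -2333/3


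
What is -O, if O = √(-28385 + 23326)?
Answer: -I*√5059 ≈ -71.127*I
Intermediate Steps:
O = I*√5059 (O = √(-5059) = I*√5059 ≈ 71.127*I)
-O = -I*√5059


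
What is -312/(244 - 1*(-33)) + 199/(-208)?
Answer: -120019/57616 ≈ -2.0831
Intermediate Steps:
-312/(244 - 1*(-33)) + 199/(-208) = -312/(244 + 33) + 199*(-1/208) = -312/277 - 199/208 = -120019/57616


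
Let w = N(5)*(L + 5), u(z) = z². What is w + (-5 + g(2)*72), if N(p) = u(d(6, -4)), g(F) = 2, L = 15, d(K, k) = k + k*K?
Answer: 15819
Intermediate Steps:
d(K, k) = k + K*k
N(p) = 784 (N(p) = (-4*(1 + 6))² = (-4*7)² = (-28)² = 784)
w = 15680 (w = 784*(15 + 5) = 784*20 = 15680)
w + (-5 + g(2)*72) = 15680 + (-5 + 2*72) = 15680 + (-5 + 144) = 15680 + 139 = 15819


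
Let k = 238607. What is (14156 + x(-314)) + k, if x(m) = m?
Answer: 252449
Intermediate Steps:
(14156 + x(-314)) + k = (14156 - 314) + 238607 = 13842 + 238607 = 252449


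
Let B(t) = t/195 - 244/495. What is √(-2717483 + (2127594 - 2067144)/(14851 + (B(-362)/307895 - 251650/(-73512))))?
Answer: I*√4362235482967289399891674938539675743403/40065582413438171 ≈ 1648.5*I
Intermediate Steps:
B(t) = -244/495 + t/195 (B(t) = t*(1/195) - 244*1/495 = t/195 - 244/495 = -244/495 + t/195)
√(-2717483 + (2127594 - 2067144)/(14851 + (B(-362)/307895 - 251650/(-73512)))) = √(-2717483 + (2127594 - 2067144)/(14851 + ((-244/495 + (1/195)*(-362))/307895 - 251650/(-73512)))) = √(-2717483 + 60450/(14851 + ((-244/495 - 362/195)*(1/307895) - 251650*(-1/73512)))) = √(-2717483 + 60450/(14851 + (-15118/6435*1/307895 + 125825/36756))) = √(-2717483 + 60450/(14851 + (-15118/1981304325 + 125825/36756))) = √(-2717483 + 60450/(14851 + 9233224482071/2697215621100)) = √(-2717483 + 60450/(40065582413438171/2697215621100)) = √(-2717483 + 60450*(2697215621100/40065582413438171)) = √(-2717483 + 163046684295495000/40065582413438171) = √(-108877376046932905748593/40065582413438171) = I*√4362235482967289399891674938539675743403/40065582413438171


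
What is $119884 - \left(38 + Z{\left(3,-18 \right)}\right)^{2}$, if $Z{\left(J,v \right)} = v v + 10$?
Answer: $-18500$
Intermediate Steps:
$Z{\left(J,v \right)} = 10 + v^{2}$ ($Z{\left(J,v \right)} = v^{2} + 10 = 10 + v^{2}$)
$119884 - \left(38 + Z{\left(3,-18 \right)}\right)^{2} = 119884 - \left(38 + \left(10 + \left(-18\right)^{2}\right)\right)^{2} = 119884 - \left(38 + \left(10 + 324\right)\right)^{2} = 119884 - \left(38 + 334\right)^{2} = 119884 - 372^{2} = 119884 - 138384 = -18500$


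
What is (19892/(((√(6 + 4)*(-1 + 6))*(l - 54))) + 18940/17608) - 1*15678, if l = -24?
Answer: -69009821/4402 - 4973*√10/975 ≈ -15693.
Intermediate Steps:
(19892/(((√(6 + 4)*(-1 + 6))*(l - 54))) + 18940/17608) - 1*15678 = (19892/(((√(6 + 4)*(-1 + 6))*(-24 - 54))) + 18940/17608) - 1*15678 = (19892/(((√10*5)*(-78))) + 18940*(1/17608)) - 15678 = (19892/(((5*√10)*(-78))) + 4735/4402) - 15678 = (19892/((-390*√10)) + 4735/4402) - 15678 = (19892*(-√10/3900) + 4735/4402) - 15678 = (-4973*√10/975 + 4735/4402) - 15678 = (4735/4402 - 4973*√10/975) - 15678 = -69009821/4402 - 4973*√10/975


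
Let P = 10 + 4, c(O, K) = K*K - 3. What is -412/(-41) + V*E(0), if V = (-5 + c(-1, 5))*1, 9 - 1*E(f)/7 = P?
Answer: -23983/41 ≈ -584.95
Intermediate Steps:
c(O, K) = -3 + K² (c(O, K) = K² - 3 = -3 + K²)
P = 14
E(f) = -35 (E(f) = 63 - 7*14 = 63 - 98 = -35)
V = 17 (V = (-5 + (-3 + 5²))*1 = (-5 + (-3 + 25))*1 = (-5 + 22)*1 = 17*1 = 17)
-412/(-41) + V*E(0) = -412/(-41) + 17*(-35) = -412*(-1/41) - 595 = 412/41 - 595 = -23983/41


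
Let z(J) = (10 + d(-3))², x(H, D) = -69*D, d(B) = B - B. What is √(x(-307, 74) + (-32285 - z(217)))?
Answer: I*√37491 ≈ 193.63*I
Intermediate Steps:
d(B) = 0
z(J) = 100 (z(J) = (10 + 0)² = 10² = 100)
√(x(-307, 74) + (-32285 - z(217))) = √(-69*74 + (-32285 - 1*100)) = √(-5106 + (-32285 - 100)) = √(-5106 - 32385) = √(-37491) = I*√37491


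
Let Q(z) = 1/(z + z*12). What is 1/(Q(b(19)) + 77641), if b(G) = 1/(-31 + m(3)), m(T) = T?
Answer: 13/1009305 ≈ 1.2880e-5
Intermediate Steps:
b(G) = -1/28 (b(G) = 1/(-31 + 3) = 1/(-28) = -1/28)
Q(z) = 1/(13*z) (Q(z) = 1/(z + 12*z) = 1/(13*z))
1/(Q(b(19)) + 77641) = 1/(1/(13*(-1/28)) + 77641) = 1/((1/13)*(-28) + 77641) = 1/(-28/13 + 77641) = 1/(1009305/13) = 13/1009305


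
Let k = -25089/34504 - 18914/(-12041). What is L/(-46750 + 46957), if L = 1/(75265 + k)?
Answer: 415462664/6472920619019169 ≈ 6.4185e-8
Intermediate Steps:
k = 350512007/415462664 (k = -25089*1/34504 - 18914*(-1/12041) = -25089/34504 + 18914/12041 = 350512007/415462664 ≈ 0.84367)
L = 415462664/31270147917967 (L = 1/(75265 + 350512007/415462664) = 1/(31270147917967/415462664) = 415462664/31270147917967 ≈ 1.3286e-5)
L/(-46750 + 46957) = 415462664/(31270147917967*(-46750 + 46957)) = (415462664/31270147917967)/207 = (415462664/31270147917967)*(1/207) = 415462664/6472920619019169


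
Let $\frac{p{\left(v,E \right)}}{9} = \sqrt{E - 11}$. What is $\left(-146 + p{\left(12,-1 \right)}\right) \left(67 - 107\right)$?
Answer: $5840 - 720 i \sqrt{3} \approx 5840.0 - 1247.1 i$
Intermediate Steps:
$p{\left(v,E \right)} = 9 \sqrt{-11 + E}$ ($p{\left(v,E \right)} = 9 \sqrt{E - 11} = 9 \sqrt{-11 + E}$)
$\left(-146 + p{\left(12,-1 \right)}\right) \left(67 - 107\right) = \left(-146 + 9 \sqrt{-11 - 1}\right) \left(67 - 107\right) = \left(-146 + 9 \sqrt{-12}\right) \left(67 - 107\right) = \left(-146 + 9 \cdot 2 i \sqrt{3}\right) \left(-40\right) = \left(-146 + 18 i \sqrt{3}\right) \left(-40\right) = 5840 - 720 i \sqrt{3}$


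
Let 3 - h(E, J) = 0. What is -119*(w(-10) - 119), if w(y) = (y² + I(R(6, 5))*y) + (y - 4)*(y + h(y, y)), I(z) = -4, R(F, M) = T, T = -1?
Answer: -14161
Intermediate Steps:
h(E, J) = 3 (h(E, J) = 3 - 1*0 = 3 + 0 = 3)
R(F, M) = -1
w(y) = y² - 4*y + (-4 + y)*(3 + y) (w(y) = (y² - 4*y) + (y - 4)*(y + 3) = (y² - 4*y) + (-4 + y)*(3 + y) = y² - 4*y + (-4 + y)*(3 + y))
-119*(w(-10) - 119) = -119*((-12 - 5*(-10) + 2*(-10)²) - 119) = -119*((-12 + 50 + 2*100) - 119) = -119*((-12 + 50 + 200) - 119) = -119*(238 - 119) = -119*119 = -14161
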